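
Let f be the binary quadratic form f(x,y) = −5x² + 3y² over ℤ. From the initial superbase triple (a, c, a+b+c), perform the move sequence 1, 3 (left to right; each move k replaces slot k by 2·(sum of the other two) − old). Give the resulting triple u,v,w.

start (-5,3,-2) = (f(1,0),f(0,1),f(1,1))
replace slot 1: 2·(3+(-2)) − (-5) = 7 → (7,3,-2)
replace slot 3: 2·(7+3) − (-2) = 22 → (7,3,22)

7,3,22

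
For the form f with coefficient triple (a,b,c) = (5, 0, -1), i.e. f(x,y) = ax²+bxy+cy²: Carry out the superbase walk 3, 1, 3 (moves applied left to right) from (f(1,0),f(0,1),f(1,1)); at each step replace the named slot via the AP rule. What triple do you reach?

start (5,-1,4) = (f(1,0),f(0,1),f(1,1))
replace slot 3: 2·(5+(-1)) − 4 = 4 → (5,-1,4)
replace slot 1: 2·((-1)+4) − 5 = 1 → (1,-1,4)
replace slot 3: 2·(1+(-1)) − 4 = -4 → (1,-1,-4)

1,-1,-4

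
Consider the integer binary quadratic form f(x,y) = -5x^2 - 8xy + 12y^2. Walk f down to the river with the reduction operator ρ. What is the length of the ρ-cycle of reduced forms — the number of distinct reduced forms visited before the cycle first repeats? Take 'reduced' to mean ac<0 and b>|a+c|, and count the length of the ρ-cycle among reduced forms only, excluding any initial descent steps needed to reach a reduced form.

D = 304, ⌊√D⌋ = 17
descent: ρ → (12,8,-5)  [lands on river]
river: ρ → (-5,12,8)
river: ρ → (8,4,-9)
river: ρ → (-9,14,3)
river: ρ → (3,16,-4)
river: ρ → (-4,16,3)
river: ρ → (3,14,-9)
river: ρ → (-9,4,8)
river: ρ → (8,12,-5)
river: ρ → (-5,8,12)
river: ρ → (12,16,-1)
river: ρ → (-1,16,12)
ρ-cycle length = 12 (tail of 1 descent step not counted)

12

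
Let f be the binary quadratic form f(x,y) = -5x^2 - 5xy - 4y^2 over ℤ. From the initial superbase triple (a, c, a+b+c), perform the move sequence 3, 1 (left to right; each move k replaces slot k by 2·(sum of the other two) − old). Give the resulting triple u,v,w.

start (-5,-4,-14) = (f(1,0),f(0,1),f(1,1))
replace slot 3: 2·((-5)+(-4)) − (-14) = -4 → (-5,-4,-4)
replace slot 1: 2·((-4)+(-4)) − (-5) = -11 → (-11,-4,-4)

-11,-4,-4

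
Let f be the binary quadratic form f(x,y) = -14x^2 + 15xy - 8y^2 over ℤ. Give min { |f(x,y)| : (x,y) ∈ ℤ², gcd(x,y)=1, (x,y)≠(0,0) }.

translate: b→13 (≡-15 mod 28), so (14,-15,8)→(14,13,7)
flip: (14,13,7)→(7,-13,14)
translate: b→1 (≡-13 mod 14), so (7,-13,14)→(7,1,8)
reduced (well bottom): (7,1,8) with a≤c, −a<b≤a
well minimum |f| = |-7| = 7 (negative-definite)

7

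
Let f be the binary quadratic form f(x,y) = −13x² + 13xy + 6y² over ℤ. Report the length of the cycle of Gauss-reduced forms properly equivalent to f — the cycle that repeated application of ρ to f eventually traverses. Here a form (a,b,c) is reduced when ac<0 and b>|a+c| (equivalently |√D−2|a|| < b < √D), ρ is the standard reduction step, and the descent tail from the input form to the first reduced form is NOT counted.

D = 481, ⌊√D⌋ = 21
river: ρ → (6,11,-15)
river: ρ → (-15,19,2)
river: ρ → (2,21,-5)
river: ρ → (-5,19,6)
river: ρ → (6,17,-8)
river: ρ → (-8,15,8)
river: ρ → (8,17,-6)
river: ρ → (-6,19,5)
river: ρ → (5,21,-2)
river: ρ → (-2,19,15)
river: ρ → (15,11,-6)
river: ρ → (-6,13,13)
river: ρ → (13,13,-6)
river: ρ → (-6,11,15)
river: ρ → (15,19,-2)
river: ρ → (-2,21,5)
river: ρ → (5,19,-6)
river: ρ → (-6,17,8)
river: ρ → (8,15,-8)
river: ρ → (-8,17,6)
river: ρ → (6,19,-5)
river: ρ → (-5,21,2)
river: ρ → (2,19,-15)
river: ρ → (-15,11,6)
river: ρ → (6,13,-13)
river: ρ → (-13,13,6)
ρ-cycle length = 26 (tail of 0 descent steps not counted)

26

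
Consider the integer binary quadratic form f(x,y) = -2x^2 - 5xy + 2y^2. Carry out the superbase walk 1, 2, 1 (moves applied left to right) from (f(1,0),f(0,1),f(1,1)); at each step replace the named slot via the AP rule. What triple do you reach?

start (-2,2,-5) = (f(1,0),f(0,1),f(1,1))
replace slot 1: 2·(2+(-5)) − (-2) = -4 → (-4,2,-5)
replace slot 2: 2·((-4)+(-5)) − 2 = -20 → (-4,-20,-5)
replace slot 1: 2·((-20)+(-5)) − (-4) = -46 → (-46,-20,-5)

-46,-20,-5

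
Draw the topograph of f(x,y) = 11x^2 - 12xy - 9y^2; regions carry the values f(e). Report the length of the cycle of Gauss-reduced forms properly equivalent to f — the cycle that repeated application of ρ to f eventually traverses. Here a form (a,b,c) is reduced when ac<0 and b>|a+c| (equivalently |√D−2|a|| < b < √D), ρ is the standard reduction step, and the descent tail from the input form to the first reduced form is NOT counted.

D = 540, ⌊√D⌋ = 23
descent: ρ → (-9,12,11)  [lands on river]
river: ρ → (11,10,-10)
river: ρ → (-10,10,11)
river: ρ → (11,12,-9)
river: ρ → (-9,6,14)
river: ρ → (14,22,-1)
river: ρ → (-1,22,14)
river: ρ → (14,6,-9)
ρ-cycle length = 8 (tail of 1 descent step not counted)

8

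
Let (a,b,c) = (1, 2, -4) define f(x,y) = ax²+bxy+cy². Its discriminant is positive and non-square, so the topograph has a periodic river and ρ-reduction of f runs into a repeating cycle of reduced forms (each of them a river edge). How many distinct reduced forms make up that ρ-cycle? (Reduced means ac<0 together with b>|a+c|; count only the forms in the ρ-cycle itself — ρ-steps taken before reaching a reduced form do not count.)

D = 20, ⌊√D⌋ = 4
descent: ρ → (-4,-2,1)
descent: ρ → (1,4,-1)  [lands on river]
river: ρ → (-1,4,1)
ρ-cycle length = 2 (tail of 2 descent steps not counted)

2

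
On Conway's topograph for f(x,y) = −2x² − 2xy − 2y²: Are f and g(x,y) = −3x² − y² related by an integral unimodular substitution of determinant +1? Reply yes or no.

D₁ = -12, D₂ = -12
f is negative-definite; reduce −f:
−f: reduced (well bottom): (2,2,2) with a≤c, −a<b≤a
flip sign back: reduced form of f is (-2,-2,-2)
g is negative-definite; reduce −g:
−g: flip: (3,0,1)→(1,0,3)
−g: reduced (well bottom): (1,0,3) with a≤c, −a<b≤a
flip sign back: reduced form of g is (-1,0,-3)
reduced forms (-2, -2, -2) vs (-1, 0, -3) ⇒ inequivalent

no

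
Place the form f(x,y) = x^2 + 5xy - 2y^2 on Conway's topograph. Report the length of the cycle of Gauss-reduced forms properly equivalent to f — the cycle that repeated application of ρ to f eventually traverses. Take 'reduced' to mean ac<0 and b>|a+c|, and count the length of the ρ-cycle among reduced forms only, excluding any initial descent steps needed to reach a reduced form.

D = 33, ⌊√D⌋ = 5
river: ρ → (-2,3,3)
river: ρ → (3,3,-2)
river: ρ → (-2,5,1)
river: ρ → (1,5,-2)
ρ-cycle length = 4 (tail of 0 descent steps not counted)

4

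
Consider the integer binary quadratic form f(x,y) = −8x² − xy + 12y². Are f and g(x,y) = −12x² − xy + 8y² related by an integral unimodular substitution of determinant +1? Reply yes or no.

D₁ = 385, D₂ = 385
river cycle of f (length 10): (-8, 15, 5), (5, 15, -8), (-8, 17, 3), (3, 19, -2), (-2, 17, 12), (12, 7, -7), (-7, 7, 12), (12, 17, -2), (-2, 19, 3), (3, 17, -8)
river cycle of g (length 10): (8, 17, -3), (-3, 19, 2), (2, 17, -12), (-12, 7, 7), (7, 7, -12), (-12, 17, 2), (2, 19, -3), (-3, 17, 8), (8, 15, -5), (-5, 15, 8)
cycles differ ⇒ inequivalent

no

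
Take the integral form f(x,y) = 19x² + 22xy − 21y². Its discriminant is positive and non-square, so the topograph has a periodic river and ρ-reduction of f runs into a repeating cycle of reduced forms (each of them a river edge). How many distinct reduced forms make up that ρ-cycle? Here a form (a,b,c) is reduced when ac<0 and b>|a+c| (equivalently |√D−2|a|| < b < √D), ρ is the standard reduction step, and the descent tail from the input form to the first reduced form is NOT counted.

D = 2080, ⌊√D⌋ = 45
river: ρ → (-21,20,20)
river: ρ → (20,20,-21)
river: ρ → (-21,22,19)
river: ρ → (19,16,-24)
river: ρ → (-24,32,11)
river: ρ → (11,34,-21)
river: ρ → (-21,8,24)
river: ρ → (24,40,-5)
river: ρ → (-5,40,24)
river: ρ → (24,8,-21)
river: ρ → (-21,34,11)
river: ρ → (11,32,-24)
river: ρ → (-24,16,19)
river: ρ → (19,22,-21)
ρ-cycle length = 14 (tail of 0 descent steps not counted)

14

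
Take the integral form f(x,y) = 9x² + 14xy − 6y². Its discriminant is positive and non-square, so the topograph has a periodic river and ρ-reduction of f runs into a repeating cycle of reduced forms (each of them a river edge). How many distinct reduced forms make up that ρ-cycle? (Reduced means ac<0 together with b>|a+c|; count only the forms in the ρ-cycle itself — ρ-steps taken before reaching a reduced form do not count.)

D = 412, ⌊√D⌋ = 20
river: ρ → (-6,10,13)
river: ρ → (13,16,-3)
river: ρ → (-3,20,1)
river: ρ → (1,20,-3)
river: ρ → (-3,16,13)
river: ρ → (13,10,-6)
river: ρ → (-6,14,9)
river: ρ → (9,4,-11)
river: ρ → (-11,18,2)
river: ρ → (2,18,-11)
river: ρ → (-11,4,9)
river: ρ → (9,14,-6)
ρ-cycle length = 12 (tail of 0 descent steps not counted)

12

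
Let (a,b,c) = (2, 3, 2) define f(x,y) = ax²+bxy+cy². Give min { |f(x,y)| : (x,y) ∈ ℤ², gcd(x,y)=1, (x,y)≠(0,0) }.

translate: b→-1 (≡3 mod 4), so (2,3,2)→(2,-1,1)
flip: (2,-1,1)→(1,1,2)
reduced (well bottom): (1,1,2) with a≤c, −a<b≤a
well minimum = a = 1

1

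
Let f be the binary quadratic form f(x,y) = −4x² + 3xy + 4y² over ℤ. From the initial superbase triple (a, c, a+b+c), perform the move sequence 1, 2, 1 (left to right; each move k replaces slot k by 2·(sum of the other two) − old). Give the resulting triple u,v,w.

start (-4,4,3) = (f(1,0),f(0,1),f(1,1))
replace slot 1: 2·(4+3) − (-4) = 18 → (18,4,3)
replace slot 2: 2·(18+3) − 4 = 38 → (18,38,3)
replace slot 1: 2·(38+3) − 18 = 64 → (64,38,3)

64,38,3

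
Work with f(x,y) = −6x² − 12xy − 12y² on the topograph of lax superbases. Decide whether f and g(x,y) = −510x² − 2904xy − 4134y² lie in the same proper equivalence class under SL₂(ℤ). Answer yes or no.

D₁ = -144, D₂ = -144
f is negative-definite; reduce −f:
−f: translate: b→0 (≡12 mod 12), so (6,12,12)→(6,0,6)
−f: reduced (well bottom): (6,0,6) with a≤c, −a<b≤a
flip sign back: reduced form of f is (-6,0,-6)
g is negative-definite; reduce −g:
−g: translate: b→-156 (≡2904 mod 1020), so (510,2904,4134)→(510,-156,12)
−g: flip: (510,-156,12)→(12,156,510)
−g: translate: b→12 (≡156 mod 24), so (12,156,510)→(12,12,6)
−g: flip: (12,12,6)→(6,-12,12)
−g: translate: b→0 (≡-12 mod 12), so (6,-12,12)→(6,0,6)
−g: reduced (well bottom): (6,0,6) with a≤c, −a<b≤a
flip sign back: reduced form of g is (-6,0,-6)
reduced forms (-6, 0, -6) vs (-6, 0, -6) ⇒ equivalent

yes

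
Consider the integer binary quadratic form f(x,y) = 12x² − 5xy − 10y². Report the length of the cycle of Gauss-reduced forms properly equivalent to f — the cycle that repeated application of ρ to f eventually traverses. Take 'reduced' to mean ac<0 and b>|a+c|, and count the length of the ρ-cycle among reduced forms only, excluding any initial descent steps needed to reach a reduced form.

D = 505, ⌊√D⌋ = 22
descent: ρ → (-10,5,12)  [lands on river]
river: ρ → (12,19,-3)
river: ρ → (-3,17,18)
river: ρ → (18,19,-2)
river: ρ → (-2,21,8)
river: ρ → (8,11,-12)
river: ρ → (-12,13,7)
river: ρ → (7,15,-10)
ρ-cycle length = 8 (tail of 1 descent step not counted)

8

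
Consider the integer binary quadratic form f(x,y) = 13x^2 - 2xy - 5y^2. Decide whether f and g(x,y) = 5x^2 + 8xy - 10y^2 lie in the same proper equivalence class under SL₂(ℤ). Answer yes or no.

D₁ = 264, D₂ = 264
river cycle of f (length 6): (-5, 12, 6), (6, 12, -5), (-5, 8, 10), (10, 12, -3), (-3, 12, 10), (10, 8, -5)
river cycle of g (length 6): (-10, 12, 3), (3, 12, -10), (-10, 8, 5), (5, 12, -6), (-6, 12, 5), (5, 8, -10)
cycles differ ⇒ inequivalent

no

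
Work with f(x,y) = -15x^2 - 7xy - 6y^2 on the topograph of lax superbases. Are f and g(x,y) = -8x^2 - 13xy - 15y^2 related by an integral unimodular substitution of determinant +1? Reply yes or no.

D₁ = -311, D₂ = -311
f is negative-definite; reduce −f:
−f: flip: (15,7,6)→(6,-7,15)
−f: translate: b→5 (≡-7 mod 12), so (6,-7,15)→(6,5,14)
−f: reduced (well bottom): (6,5,14) with a≤c, −a<b≤a
flip sign back: reduced form of f is (-6,-5,-14)
g is negative-definite; reduce −g:
−g: translate: b→-3 (≡13 mod 16), so (8,13,15)→(8,-3,10)
−g: reduced (well bottom): (8,-3,10) with a≤c, −a<b≤a
flip sign back: reduced form of g is (-8,3,-10)
reduced forms (-6, -5, -14) vs (-8, 3, -10) ⇒ inequivalent

no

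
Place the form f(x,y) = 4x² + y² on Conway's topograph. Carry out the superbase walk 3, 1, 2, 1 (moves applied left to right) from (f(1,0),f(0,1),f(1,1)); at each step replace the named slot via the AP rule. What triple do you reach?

start (4,1,5) = (f(1,0),f(0,1),f(1,1))
replace slot 3: 2·(4+1) − 5 = 5 → (4,1,5)
replace slot 1: 2·(1+5) − 4 = 8 → (8,1,5)
replace slot 2: 2·(8+5) − 1 = 25 → (8,25,5)
replace slot 1: 2·(25+5) − 8 = 52 → (52,25,5)

52,25,5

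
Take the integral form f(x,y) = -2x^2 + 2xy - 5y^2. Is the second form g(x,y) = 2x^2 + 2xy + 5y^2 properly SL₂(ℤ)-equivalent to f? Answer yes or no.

D₁ = -36, D₂ = -36
f is negative-definite; reduce −f:
−f: translate: b→2 (≡-2 mod 4), so (2,-2,5)→(2,2,5)
−f: reduced (well bottom): (2,2,5) with a≤c, −a<b≤a
flip sign back: reduced form of f is (-2,-2,-5)
g: reduced (well bottom): (2,2,5) with a≤c, −a<b≤a
reduced forms (-2, -2, -5) vs (2, 2, 5) ⇒ inequivalent

no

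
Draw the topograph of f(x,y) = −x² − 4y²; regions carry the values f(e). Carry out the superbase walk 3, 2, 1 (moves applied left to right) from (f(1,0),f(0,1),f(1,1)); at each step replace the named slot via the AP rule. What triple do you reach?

start (-1,-4,-5) = (f(1,0),f(0,1),f(1,1))
replace slot 3: 2·((-1)+(-4)) − (-5) = -5 → (-1,-4,-5)
replace slot 2: 2·((-1)+(-5)) − (-4) = -8 → (-1,-8,-5)
replace slot 1: 2·((-8)+(-5)) − (-1) = -25 → (-25,-8,-5)

-25,-8,-5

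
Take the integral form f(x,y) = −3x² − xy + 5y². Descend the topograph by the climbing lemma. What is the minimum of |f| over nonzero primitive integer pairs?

descent: ρ → (5,1,-3)
descent: ρ → (-3,5,3)  [lands on river]
river: ρ → (3,7,-1)
river: ρ → (-1,7,3)
river: ρ → (3,5,-3)
river: ρ → (-3,7,1)
river: ρ → (1,7,-3)
closes: descent 2, river 6
min |a| on river = 1

1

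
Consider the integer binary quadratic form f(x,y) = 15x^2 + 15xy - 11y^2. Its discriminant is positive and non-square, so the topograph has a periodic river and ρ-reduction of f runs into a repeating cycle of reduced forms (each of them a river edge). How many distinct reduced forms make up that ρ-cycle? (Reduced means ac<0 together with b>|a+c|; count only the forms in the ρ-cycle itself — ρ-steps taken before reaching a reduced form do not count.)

D = 885, ⌊√D⌋ = 29
river: ρ → (-11,29,1)
river: ρ → (1,29,-11)
river: ρ → (-11,15,15)
river: ρ → (15,15,-11)
ρ-cycle length = 4 (tail of 0 descent steps not counted)

4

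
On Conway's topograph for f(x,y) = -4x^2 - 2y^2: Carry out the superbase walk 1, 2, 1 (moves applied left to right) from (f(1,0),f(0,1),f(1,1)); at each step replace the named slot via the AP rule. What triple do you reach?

start (-4,-2,-6) = (f(1,0),f(0,1),f(1,1))
replace slot 1: 2·((-2)+(-6)) − (-4) = -12 → (-12,-2,-6)
replace slot 2: 2·((-12)+(-6)) − (-2) = -34 → (-12,-34,-6)
replace slot 1: 2·((-34)+(-6)) − (-12) = -68 → (-68,-34,-6)

-68,-34,-6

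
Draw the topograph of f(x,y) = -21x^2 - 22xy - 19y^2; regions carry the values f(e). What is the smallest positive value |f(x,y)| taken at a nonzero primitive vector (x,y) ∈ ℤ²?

translate: b→-20 (≡22 mod 42), so (21,22,19)→(21,-20,18)
flip: (21,-20,18)→(18,20,21)
translate: b→-16 (≡20 mod 36), so (18,20,21)→(18,-16,19)
reduced (well bottom): (18,-16,19) with a≤c, −a<b≤a
well minimum |f| = |-18| = 18 (negative-definite)

18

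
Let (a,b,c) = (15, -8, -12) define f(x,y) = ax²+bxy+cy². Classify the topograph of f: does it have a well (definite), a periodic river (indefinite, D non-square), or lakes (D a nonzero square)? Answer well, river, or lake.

D = b²−4ac = (-8)² − 4·15·(-12) = 784
D = 28² is a perfect square ⇒ form factors over ℤ ⇒ lakes

lake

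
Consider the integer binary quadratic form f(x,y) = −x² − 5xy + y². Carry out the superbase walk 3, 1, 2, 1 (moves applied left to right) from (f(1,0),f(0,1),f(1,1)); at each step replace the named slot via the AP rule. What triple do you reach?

start (-1,1,-5) = (f(1,0),f(0,1),f(1,1))
replace slot 3: 2·((-1)+1) − (-5) = 5 → (-1,1,5)
replace slot 1: 2·(1+5) − (-1) = 13 → (13,1,5)
replace slot 2: 2·(13+5) − 1 = 35 → (13,35,5)
replace slot 1: 2·(35+5) − 13 = 67 → (67,35,5)

67,35,5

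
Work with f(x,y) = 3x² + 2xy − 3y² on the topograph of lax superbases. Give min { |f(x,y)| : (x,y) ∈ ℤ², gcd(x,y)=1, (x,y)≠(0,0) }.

river: ρ → (-3,4,2)
river: ρ → (2,4,-3)
river: ρ → (-3,2,3)
river: ρ → (3,4,-2)
river: ρ → (-2,4,3)
river: ρ → (3,2,-3)
closes: descent 0, river 6
min |a| on river = 2

2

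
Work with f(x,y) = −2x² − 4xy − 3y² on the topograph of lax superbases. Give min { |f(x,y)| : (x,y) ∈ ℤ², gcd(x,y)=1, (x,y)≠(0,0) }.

translate: b→0 (≡4 mod 4), so (2,4,3)→(2,0,1)
flip: (2,0,1)→(1,0,2)
reduced (well bottom): (1,0,2) with a≤c, −a<b≤a
well minimum |f| = |-1| = 1 (negative-definite)

1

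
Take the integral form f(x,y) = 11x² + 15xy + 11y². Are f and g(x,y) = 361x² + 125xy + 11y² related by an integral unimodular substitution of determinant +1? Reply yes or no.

D₁ = -259, D₂ = -259
f: translate: b→-7 (≡15 mod 22), so (11,15,11)→(11,-7,7)
f: flip: (11,-7,7)→(7,7,11)
f: reduced (well bottom): (7,7,11) with a≤c, −a<b≤a
g: flip: (361,125,11)→(11,-125,361)
g: translate: b→7 (≡-125 mod 22), so (11,-125,361)→(11,7,7)
g: flip: (11,7,7)→(7,-7,11)
g: translate: b→7 (≡-7 mod 14), so (7,-7,11)→(7,7,11)
g: reduced (well bottom): (7,7,11) with a≤c, −a<b≤a
reduced forms (7, 7, 11) vs (7, 7, 11) ⇒ equivalent

yes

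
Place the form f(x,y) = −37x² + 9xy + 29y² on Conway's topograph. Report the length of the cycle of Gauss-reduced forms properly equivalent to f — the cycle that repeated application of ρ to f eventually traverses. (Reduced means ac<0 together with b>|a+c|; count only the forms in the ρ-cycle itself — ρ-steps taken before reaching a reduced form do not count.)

D = 4373, ⌊√D⌋ = 66
river: ρ → (29,49,-17)
river: ρ → (-17,53,23)
river: ρ → (23,39,-31)
river: ρ → (-31,23,31)
river: ρ → (31,39,-23)
river: ρ → (-23,53,17)
river: ρ → (17,49,-29)
river: ρ → (-29,9,37)
river: ρ → (37,65,-1)
river: ρ → (-1,65,37)
river: ρ → (37,9,-29)
river: ρ → (-29,49,17)
river: ρ → (17,53,-23)
river: ρ → (-23,39,31)
river: ρ → (31,23,-31)
river: ρ → (-31,39,23)
river: ρ → (23,53,-17)
river: ρ → (-17,49,29)
river: ρ → (29,9,-37)
river: ρ → (-37,65,1)
river: ρ → (1,65,-37)
river: ρ → (-37,9,29)
ρ-cycle length = 22 (tail of 0 descent steps not counted)

22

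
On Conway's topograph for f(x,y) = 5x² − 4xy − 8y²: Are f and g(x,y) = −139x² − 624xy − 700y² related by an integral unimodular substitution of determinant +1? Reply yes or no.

D₁ = 176, D₂ = 176
river cycle of f (length 8): (-8, 4, 5), (5, 6, -7), (-7, 8, 4), (4, 8, -7), (-7, 6, 5), (5, 4, -8), (-8, 12, 1), (1, 12, -8)
river cycle of g (length 8): (-8, 4, 5), (5, 6, -7), (-7, 8, 4), (4, 8, -7), (-7, 6, 5), (5, 4, -8), (-8, 12, 1), (1, 12, -8)
cycles coincide ⇒ equivalent

yes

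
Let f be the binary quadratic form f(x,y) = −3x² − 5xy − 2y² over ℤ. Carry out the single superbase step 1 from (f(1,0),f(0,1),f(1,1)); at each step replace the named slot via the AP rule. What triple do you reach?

start (-3,-2,-10) = (f(1,0),f(0,1),f(1,1))
replace slot 1: 2·((-2)+(-10)) − (-3) = -21 → (-21,-2,-10)

-21,-2,-10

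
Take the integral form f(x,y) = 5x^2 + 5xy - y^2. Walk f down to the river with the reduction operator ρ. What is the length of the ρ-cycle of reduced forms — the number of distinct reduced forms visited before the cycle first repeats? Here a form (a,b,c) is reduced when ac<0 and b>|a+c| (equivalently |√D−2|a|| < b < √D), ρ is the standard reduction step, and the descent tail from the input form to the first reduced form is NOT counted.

D = 45, ⌊√D⌋ = 6
river: ρ → (-1,5,5)
river: ρ → (5,5,-1)
ρ-cycle length = 2 (tail of 0 descent steps not counted)

2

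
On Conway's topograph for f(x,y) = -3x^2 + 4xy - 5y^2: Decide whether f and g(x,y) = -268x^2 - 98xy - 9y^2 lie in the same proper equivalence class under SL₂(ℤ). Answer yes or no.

D₁ = -44, D₂ = -44
f is negative-definite; reduce −f:
−f: translate: b→2 (≡-4 mod 6), so (3,-4,5)→(3,2,4)
−f: reduced (well bottom): (3,2,4) with a≤c, −a<b≤a
flip sign back: reduced form of f is (-3,-2,-4)
g is negative-definite; reduce −g:
−g: flip: (268,98,9)→(9,-98,268)
−g: translate: b→-8 (≡-98 mod 18), so (9,-98,268)→(9,-8,3)
−g: flip: (9,-8,3)→(3,8,9)
−g: translate: b→2 (≡8 mod 6), so (3,8,9)→(3,2,4)
−g: reduced (well bottom): (3,2,4) with a≤c, −a<b≤a
flip sign back: reduced form of g is (-3,-2,-4)
reduced forms (-3, -2, -4) vs (-3, -2, -4) ⇒ equivalent

yes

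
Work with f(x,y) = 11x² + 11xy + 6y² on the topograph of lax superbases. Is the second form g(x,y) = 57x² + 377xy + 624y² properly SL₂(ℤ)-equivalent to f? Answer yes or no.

D₁ = -143, D₂ = -143
f: flip: (11,11,6)→(6,-11,11)
f: translate: b→1 (≡-11 mod 12), so (6,-11,11)→(6,1,6)
f: reduced (well bottom): (6,1,6) with a≤c, −a<b≤a
g: translate: b→35 (≡377 mod 114), so (57,377,624)→(57,35,6)
g: flip: (57,35,6)→(6,-35,57)
g: translate: b→1 (≡-35 mod 12), so (6,-35,57)→(6,1,6)
g: reduced (well bottom): (6,1,6) with a≤c, −a<b≤a
reduced forms (6, 1, 6) vs (6, 1, 6) ⇒ equivalent

yes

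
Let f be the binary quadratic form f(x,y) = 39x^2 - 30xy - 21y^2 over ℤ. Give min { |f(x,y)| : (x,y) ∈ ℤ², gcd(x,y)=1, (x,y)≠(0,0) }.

descent: ρ → (-21,30,39)  [lands on river]
river: ρ → (39,48,-12)
river: ρ → (-12,48,39)
river: ρ → (39,30,-21)
river: ρ → (-21,54,15)
river: ρ → (15,36,-48)
river: ρ → (-48,60,3)
river: ρ → (3,60,-48)
river: ρ → (-48,36,15)
river: ρ → (15,54,-21)
closes: descent 1, river 10
min |a| on river = 3

3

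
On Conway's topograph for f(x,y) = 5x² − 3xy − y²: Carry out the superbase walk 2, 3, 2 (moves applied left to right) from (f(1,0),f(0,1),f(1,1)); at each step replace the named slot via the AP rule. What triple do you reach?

start (5,-1,1) = (f(1,0),f(0,1),f(1,1))
replace slot 2: 2·(5+1) − (-1) = 13 → (5,13,1)
replace slot 3: 2·(5+13) − 1 = 35 → (5,13,35)
replace slot 2: 2·(5+35) − 13 = 67 → (5,67,35)

5,67,35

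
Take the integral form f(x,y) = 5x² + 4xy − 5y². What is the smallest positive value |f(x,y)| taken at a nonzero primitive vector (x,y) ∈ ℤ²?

river: ρ → (-5,6,4)
river: ρ → (4,10,-1)
river: ρ → (-1,10,4)
river: ρ → (4,6,-5)
river: ρ → (-5,4,5)
river: ρ → (5,6,-4)
river: ρ → (-4,10,1)
river: ρ → (1,10,-4)
river: ρ → (-4,6,5)
river: ρ → (5,4,-5)
closes: descent 0, river 10
min |a| on river = 1

1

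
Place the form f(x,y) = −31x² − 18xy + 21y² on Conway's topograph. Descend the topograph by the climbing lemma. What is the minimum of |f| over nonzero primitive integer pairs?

descent: ρ → (21,18,-31)  [lands on river]
river: ρ → (-31,44,8)
river: ρ → (8,52,-7)
river: ρ → (-7,46,29)
river: ρ → (29,12,-24)
river: ρ → (-24,36,17)
river: ρ → (17,32,-28)
river: ρ → (-28,24,21)
closes: descent 1, river 8
min |a| on river = 7

7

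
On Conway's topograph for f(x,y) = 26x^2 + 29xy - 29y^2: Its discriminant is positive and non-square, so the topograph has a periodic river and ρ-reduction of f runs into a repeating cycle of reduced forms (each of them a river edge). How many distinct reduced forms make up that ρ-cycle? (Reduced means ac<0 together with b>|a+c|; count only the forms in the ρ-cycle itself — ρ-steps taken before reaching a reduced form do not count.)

D = 3857, ⌊√D⌋ = 62
river: ρ → (-29,29,26)
river: ρ → (26,23,-32)
river: ρ → (-32,41,17)
river: ρ → (17,61,-2)
river: ρ → (-2,59,47)
river: ρ → (47,35,-14)
river: ρ → (-14,49,26)
river: ρ → (26,55,-8)
river: ρ → (-8,57,19)
river: ρ → (19,57,-8)
river: ρ → (-8,55,26)
river: ρ → (26,49,-14)
river: ρ → (-14,35,47)
river: ρ → (47,59,-2)
river: ρ → (-2,61,17)
river: ρ → (17,41,-32)
river: ρ → (-32,23,26)
river: ρ → (26,29,-29)
ρ-cycle length = 18 (tail of 0 descent steps not counted)

18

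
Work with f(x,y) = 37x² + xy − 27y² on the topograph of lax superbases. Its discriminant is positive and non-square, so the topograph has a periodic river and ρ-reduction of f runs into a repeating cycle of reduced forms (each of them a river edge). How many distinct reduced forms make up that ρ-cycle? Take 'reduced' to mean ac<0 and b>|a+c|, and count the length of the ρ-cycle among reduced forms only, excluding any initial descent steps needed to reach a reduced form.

D = 3997, ⌊√D⌋ = 63
descent: ρ → (-27,53,11)  [lands on river]
river: ρ → (11,57,-17)
river: ρ → (-17,45,29)
river: ρ → (29,13,-33)
river: ρ → (-33,53,9)
river: ρ → (9,55,-27)
ρ-cycle length = 6 (tail of 1 descent step not counted)

6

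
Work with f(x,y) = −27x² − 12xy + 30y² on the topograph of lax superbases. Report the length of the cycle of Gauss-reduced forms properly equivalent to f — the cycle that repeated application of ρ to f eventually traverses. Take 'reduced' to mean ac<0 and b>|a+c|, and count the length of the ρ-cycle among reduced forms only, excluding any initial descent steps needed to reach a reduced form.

D = 3384, ⌊√D⌋ = 58
descent: ρ → (30,12,-27)  [lands on river]
river: ρ → (-27,42,15)
river: ρ → (15,48,-18)
river: ρ → (-18,24,39)
river: ρ → (39,54,-3)
river: ρ → (-3,54,39)
river: ρ → (39,24,-18)
river: ρ → (-18,48,15)
river: ρ → (15,42,-27)
river: ρ → (-27,12,30)
river: ρ → (30,48,-9)
river: ρ → (-9,42,45)
river: ρ → (45,48,-6)
river: ρ → (-6,48,45)
river: ρ → (45,42,-9)
river: ρ → (-9,48,30)
ρ-cycle length = 16 (tail of 1 descent step not counted)

16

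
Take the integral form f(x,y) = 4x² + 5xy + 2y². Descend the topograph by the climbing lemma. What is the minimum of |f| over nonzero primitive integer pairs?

translate: b→-3 (≡5 mod 8), so (4,5,2)→(4,-3,1)
flip: (4,-3,1)→(1,3,4)
translate: b→1 (≡3 mod 2), so (1,3,4)→(1,1,2)
reduced (well bottom): (1,1,2) with a≤c, −a<b≤a
well minimum = a = 1

1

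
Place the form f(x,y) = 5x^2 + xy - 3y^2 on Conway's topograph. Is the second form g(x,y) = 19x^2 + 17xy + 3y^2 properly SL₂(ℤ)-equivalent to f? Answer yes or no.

D₁ = 61, D₂ = 61
river cycle of f (length 6): (-3, 5, 3), (3, 7, -1), (-1, 7, 3), (3, 5, -3), (-3, 7, 1), (1, 7, -3)
river cycle of g (length 6): (3, 7, -1), (-1, 7, 3), (3, 5, -3), (-3, 7, 1), (1, 7, -3), (-3, 5, 3)
cycles coincide ⇒ equivalent

yes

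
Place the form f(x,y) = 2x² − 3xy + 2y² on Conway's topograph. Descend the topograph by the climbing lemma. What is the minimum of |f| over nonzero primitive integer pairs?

translate: b→1 (≡-3 mod 4), so (2,-3,2)→(2,1,1)
flip: (2,1,1)→(1,-1,2)
translate: b→1 (≡-1 mod 2), so (1,-1,2)→(1,1,2)
reduced (well bottom): (1,1,2) with a≤c, −a<b≤a
well minimum = a = 1

1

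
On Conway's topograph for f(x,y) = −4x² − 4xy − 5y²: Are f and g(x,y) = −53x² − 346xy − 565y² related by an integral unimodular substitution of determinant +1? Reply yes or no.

D₁ = -64, D₂ = -64
f is negative-definite; reduce −f:
−f: reduced (well bottom): (4,4,5) with a≤c, −a<b≤a
flip sign back: reduced form of f is (-4,-4,-5)
g is negative-definite; reduce −g:
−g: translate: b→28 (≡346 mod 106), so (53,346,565)→(53,28,4)
−g: flip: (53,28,4)→(4,-28,53)
−g: translate: b→4 (≡-28 mod 8), so (4,-28,53)→(4,4,5)
−g: reduced (well bottom): (4,4,5) with a≤c, −a<b≤a
flip sign back: reduced form of g is (-4,-4,-5)
reduced forms (-4, -4, -5) vs (-4, -4, -5) ⇒ equivalent

yes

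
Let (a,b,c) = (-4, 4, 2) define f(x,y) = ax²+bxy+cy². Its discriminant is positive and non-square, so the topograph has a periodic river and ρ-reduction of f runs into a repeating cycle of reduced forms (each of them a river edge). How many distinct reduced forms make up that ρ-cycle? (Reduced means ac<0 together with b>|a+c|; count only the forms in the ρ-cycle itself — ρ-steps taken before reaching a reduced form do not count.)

D = 48, ⌊√D⌋ = 6
river: ρ → (2,4,-4)
river: ρ → (-4,4,2)
ρ-cycle length = 2 (tail of 0 descent steps not counted)

2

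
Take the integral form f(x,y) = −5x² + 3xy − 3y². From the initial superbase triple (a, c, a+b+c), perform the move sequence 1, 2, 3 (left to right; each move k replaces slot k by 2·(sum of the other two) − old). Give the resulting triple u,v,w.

start (-5,-3,-5) = (f(1,0),f(0,1),f(1,1))
replace slot 1: 2·((-3)+(-5)) − (-5) = -11 → (-11,-3,-5)
replace slot 2: 2·((-11)+(-5)) − (-3) = -29 → (-11,-29,-5)
replace slot 3: 2·((-11)+(-29)) − (-5) = -75 → (-11,-29,-75)

-11,-29,-75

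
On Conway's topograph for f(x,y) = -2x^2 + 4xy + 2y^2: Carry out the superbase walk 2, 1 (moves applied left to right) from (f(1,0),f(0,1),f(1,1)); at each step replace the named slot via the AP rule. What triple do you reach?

start (-2,2,4) = (f(1,0),f(0,1),f(1,1))
replace slot 2: 2·((-2)+4) − 2 = 2 → (-2,2,4)
replace slot 1: 2·(2+4) − (-2) = 14 → (14,2,4)

14,2,4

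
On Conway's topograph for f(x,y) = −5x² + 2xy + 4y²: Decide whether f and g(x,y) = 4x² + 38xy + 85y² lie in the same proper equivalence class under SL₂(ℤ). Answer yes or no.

D₁ = 84, D₂ = 84
river cycle of f (length 6): (4, 6, -3), (-3, 6, 4), (4, 2, -5), (-5, 8, 1), (1, 8, -5), (-5, 2, 4)
river cycle of g (length 6): (4, 6, -3), (-3, 6, 4), (4, 2, -5), (-5, 8, 1), (1, 8, -5), (-5, 2, 4)
cycles coincide ⇒ equivalent

yes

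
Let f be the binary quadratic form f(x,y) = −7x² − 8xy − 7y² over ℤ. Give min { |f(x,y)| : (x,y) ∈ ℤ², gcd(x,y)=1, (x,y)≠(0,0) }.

translate: b→-6 (≡8 mod 14), so (7,8,7)→(7,-6,6)
flip: (7,-6,6)→(6,6,7)
reduced (well bottom): (6,6,7) with a≤c, −a<b≤a
well minimum |f| = |-6| = 6 (negative-definite)

6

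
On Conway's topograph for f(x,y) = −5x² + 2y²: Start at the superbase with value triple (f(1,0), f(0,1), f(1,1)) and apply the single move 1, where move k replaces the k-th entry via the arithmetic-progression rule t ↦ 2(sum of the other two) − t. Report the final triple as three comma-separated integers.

start (-5,2,-3) = (f(1,0),f(0,1),f(1,1))
replace slot 1: 2·(2+(-3)) − (-5) = 3 → (3,2,-3)

3,2,-3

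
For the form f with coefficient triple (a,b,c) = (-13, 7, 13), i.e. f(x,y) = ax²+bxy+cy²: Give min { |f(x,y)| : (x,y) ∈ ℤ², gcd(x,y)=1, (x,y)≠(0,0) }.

river: ρ → (13,19,-7)
river: ρ → (-7,23,7)
river: ρ → (7,19,-13)
river: ρ → (-13,7,13)
closes: descent 0, river 4
min |a| on river = 7

7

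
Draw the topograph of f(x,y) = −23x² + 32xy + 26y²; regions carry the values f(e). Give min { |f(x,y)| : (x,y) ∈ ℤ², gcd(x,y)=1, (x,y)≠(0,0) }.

river: ρ → (26,20,-29)
river: ρ → (-29,38,17)
river: ρ → (17,30,-37)
river: ρ → (-37,44,10)
river: ρ → (10,56,-7)
river: ρ → (-7,56,10)
river: ρ → (10,44,-37)
river: ρ → (-37,30,17)
river: ρ → (17,38,-29)
river: ρ → (-29,20,26)
river: ρ → (26,32,-23)
river: ρ → (-23,14,35)
river: ρ → (35,56,-2)
river: ρ → (-2,56,35)
river: ρ → (35,14,-23)
river: ρ → (-23,32,26)
closes: descent 0, river 16
min |a| on river = 2

2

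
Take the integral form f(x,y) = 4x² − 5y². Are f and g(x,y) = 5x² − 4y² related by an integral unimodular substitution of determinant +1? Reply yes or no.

D₁ = 80, D₂ = 80
river cycle of f (length 2): (4, 8, -1), (-1, 8, 4)
river cycle of g (length 2): (-4, 8, 1), (1, 8, -4)
cycles differ ⇒ inequivalent

no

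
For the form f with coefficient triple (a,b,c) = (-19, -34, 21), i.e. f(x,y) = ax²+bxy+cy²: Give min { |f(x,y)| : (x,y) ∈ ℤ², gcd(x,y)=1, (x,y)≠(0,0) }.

descent: ρ → (21,34,-19)  [lands on river]
river: ρ → (-19,42,13)
river: ρ → (13,36,-28)
river: ρ → (-28,20,21)
river: ρ → (21,22,-27)
river: ρ → (-27,32,16)
river: ρ → (16,32,-27)
river: ρ → (-27,22,21)
river: ρ → (21,20,-28)
river: ρ → (-28,36,13)
river: ρ → (13,42,-19)
river: ρ → (-19,34,21)
river: ρ → (21,50,-3)
river: ρ → (-3,52,4)
river: ρ → (4,52,-3)
river: ρ → (-3,50,21)
closes: descent 1, river 16
min |a| on river = 3

3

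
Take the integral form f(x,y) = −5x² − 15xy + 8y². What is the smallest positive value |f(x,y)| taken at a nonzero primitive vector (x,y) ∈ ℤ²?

descent: ρ → (8,15,-5)  [lands on river]
river: ρ → (-5,15,8)
river: ρ → (8,17,-3)
river: ρ → (-3,19,2)
river: ρ → (2,17,-12)
river: ρ → (-12,7,7)
river: ρ → (7,7,-12)
river: ρ → (-12,17,2)
river: ρ → (2,19,-3)
river: ρ → (-3,17,8)
closes: descent 1, river 10
min |a| on river = 2

2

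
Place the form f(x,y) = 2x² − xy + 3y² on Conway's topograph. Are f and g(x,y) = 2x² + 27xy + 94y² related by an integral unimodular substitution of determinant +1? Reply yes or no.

D₁ = -23, D₂ = -23
f: reduced (well bottom): (2,-1,3) with a≤c, −a<b≤a
g: translate: b→-1 (≡27 mod 4), so (2,27,94)→(2,-1,3)
g: reduced (well bottom): (2,-1,3) with a≤c, −a<b≤a
reduced forms (2, -1, 3) vs (2, -1, 3) ⇒ equivalent

yes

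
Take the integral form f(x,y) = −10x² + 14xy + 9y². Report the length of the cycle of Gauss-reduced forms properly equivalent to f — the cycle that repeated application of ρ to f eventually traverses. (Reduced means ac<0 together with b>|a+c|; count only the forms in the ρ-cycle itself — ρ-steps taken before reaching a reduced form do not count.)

D = 556, ⌊√D⌋ = 23
river: ρ → (9,22,-2)
river: ρ → (-2,22,9)
river: ρ → (9,14,-10)
river: ρ → (-10,6,13)
river: ρ → (13,20,-3)
river: ρ → (-3,22,6)
river: ρ → (6,14,-15)
river: ρ → (-15,16,5)
river: ρ → (5,14,-18)
river: ρ → (-18,22,1)
river: ρ → (1,22,-18)
river: ρ → (-18,14,5)
river: ρ → (5,16,-15)
river: ρ → (-15,14,6)
river: ρ → (6,22,-3)
river: ρ → (-3,20,13)
river: ρ → (13,6,-10)
river: ρ → (-10,14,9)
ρ-cycle length = 18 (tail of 0 descent steps not counted)

18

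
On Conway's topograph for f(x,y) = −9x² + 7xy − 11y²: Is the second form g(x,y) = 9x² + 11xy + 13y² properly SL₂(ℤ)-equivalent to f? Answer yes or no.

D₁ = -347, D₂ = -347
f is negative-definite; reduce −f:
−f: reduced (well bottom): (9,-7,11) with a≤c, −a<b≤a
flip sign back: reduced form of f is (-9,7,-11)
g: translate: b→-7 (≡11 mod 18), so (9,11,13)→(9,-7,11)
g: reduced (well bottom): (9,-7,11) with a≤c, −a<b≤a
reduced forms (-9, 7, -11) vs (9, -7, 11) ⇒ inequivalent

no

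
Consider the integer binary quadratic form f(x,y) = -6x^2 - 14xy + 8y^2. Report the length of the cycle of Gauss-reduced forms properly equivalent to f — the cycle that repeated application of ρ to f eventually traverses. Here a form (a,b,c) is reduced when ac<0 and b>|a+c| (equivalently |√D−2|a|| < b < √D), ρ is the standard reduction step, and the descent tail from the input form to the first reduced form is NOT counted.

D = 388, ⌊√D⌋ = 19
descent: ρ → (8,14,-6)  [lands on river]
river: ρ → (-6,10,12)
river: ρ → (12,14,-4)
river: ρ → (-4,18,4)
river: ρ → (4,14,-12)
river: ρ → (-12,10,6)
river: ρ → (6,14,-8)
river: ρ → (-8,18,2)
river: ρ → (2,18,-8)
river: ρ → (-8,14,6)
river: ρ → (6,10,-12)
river: ρ → (-12,14,4)
river: ρ → (4,18,-4)
river: ρ → (-4,14,12)
river: ρ → (12,10,-6)
river: ρ → (-6,14,8)
river: ρ → (8,18,-2)
river: ρ → (-2,18,8)
ρ-cycle length = 18 (tail of 1 descent step not counted)

18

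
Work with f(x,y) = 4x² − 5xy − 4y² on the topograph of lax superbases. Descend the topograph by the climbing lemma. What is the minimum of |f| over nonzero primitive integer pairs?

descent: ρ → (-4,5,4)  [lands on river]
river: ρ → (4,3,-5)
river: ρ → (-5,7,2)
river: ρ → (2,9,-1)
river: ρ → (-1,9,2)
river: ρ → (2,7,-5)
river: ρ → (-5,3,4)
river: ρ → (4,5,-4)
river: ρ → (-4,3,5)
river: ρ → (5,7,-2)
river: ρ → (-2,9,1)
river: ρ → (1,9,-2)
river: ρ → (-2,7,5)
river: ρ → (5,3,-4)
closes: descent 1, river 14
min |a| on river = 1

1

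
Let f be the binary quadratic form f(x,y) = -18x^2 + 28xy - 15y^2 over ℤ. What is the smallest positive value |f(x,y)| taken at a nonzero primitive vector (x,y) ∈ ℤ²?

translate: b→8 (≡-28 mod 36), so (18,-28,15)→(18,8,5)
flip: (18,8,5)→(5,-8,18)
translate: b→2 (≡-8 mod 10), so (5,-8,18)→(5,2,15)
reduced (well bottom): (5,2,15) with a≤c, −a<b≤a
well minimum |f| = |-5| = 5 (negative-definite)

5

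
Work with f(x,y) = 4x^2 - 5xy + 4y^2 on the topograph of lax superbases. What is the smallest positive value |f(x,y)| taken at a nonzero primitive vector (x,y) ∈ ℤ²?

translate: b→3 (≡-5 mod 8), so (4,-5,4)→(4,3,3)
flip: (4,3,3)→(3,-3,4)
translate: b→3 (≡-3 mod 6), so (3,-3,4)→(3,3,4)
reduced (well bottom): (3,3,4) with a≤c, −a<b≤a
well minimum = a = 3

3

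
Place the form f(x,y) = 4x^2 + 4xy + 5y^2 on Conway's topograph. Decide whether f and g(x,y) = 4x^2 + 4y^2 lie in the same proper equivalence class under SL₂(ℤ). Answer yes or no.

D₁ = -64, D₂ = -64
f: reduced (well bottom): (4,4,5) with a≤c, −a<b≤a
g: reduced (well bottom): (4,0,4) with a≤c, −a<b≤a
reduced forms (4, 4, 5) vs (4, 0, 4) ⇒ inequivalent

no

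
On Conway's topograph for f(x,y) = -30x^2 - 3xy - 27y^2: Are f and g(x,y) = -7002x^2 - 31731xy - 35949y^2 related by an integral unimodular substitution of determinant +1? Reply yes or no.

D₁ = -3231, D₂ = -3231
f is negative-definite; reduce −f:
−f: flip: (30,3,27)→(27,-3,30)
−f: reduced (well bottom): (27,-3,30) with a≤c, −a<b≤a
flip sign back: reduced form of f is (-27,3,-30)
g is negative-definite; reduce −g:
−g: translate: b→3723 (≡31731 mod 14004), so (7002,31731,35949)→(7002,3723,495)
−g: flip: (7002,3723,495)→(495,-3723,7002)
−g: translate: b→237 (≡-3723 mod 990), so (495,-3723,7002)→(495,237,30)
−g: flip: (495,237,30)→(30,-237,495)
−g: translate: b→3 (≡-237 mod 60), so (30,-237,495)→(30,3,27)
−g: flip: (30,3,27)→(27,-3,30)
−g: reduced (well bottom): (27,-3,30) with a≤c, −a<b≤a
flip sign back: reduced form of g is (-27,3,-30)
reduced forms (-27, 3, -30) vs (-27, 3, -30) ⇒ equivalent

yes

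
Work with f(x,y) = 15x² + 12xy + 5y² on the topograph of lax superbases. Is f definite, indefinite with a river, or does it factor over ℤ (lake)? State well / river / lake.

D = b²−4ac = 12² − 4·15·5 = -156
D < 0 ⇒ definite ⇒ every region one sign ⇒ single well

well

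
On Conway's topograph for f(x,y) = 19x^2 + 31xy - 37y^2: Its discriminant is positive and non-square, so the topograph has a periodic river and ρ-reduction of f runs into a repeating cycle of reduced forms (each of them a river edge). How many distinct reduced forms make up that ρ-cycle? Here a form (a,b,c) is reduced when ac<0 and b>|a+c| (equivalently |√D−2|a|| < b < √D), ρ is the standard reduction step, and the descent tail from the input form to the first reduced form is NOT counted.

D = 3773, ⌊√D⌋ = 61
river: ρ → (-37,43,13)
river: ρ → (13,61,-1)
river: ρ → (-1,61,13)
river: ρ → (13,43,-37)
river: ρ → (-37,31,19)
river: ρ → (19,45,-23)
river: ρ → (-23,47,17)
river: ρ → (17,55,-11)
river: ρ → (-11,55,17)
river: ρ → (17,47,-23)
river: ρ → (-23,45,19)
river: ρ → (19,31,-37)
ρ-cycle length = 12 (tail of 0 descent steps not counted)

12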